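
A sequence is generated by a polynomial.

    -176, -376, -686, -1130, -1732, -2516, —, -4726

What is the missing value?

-3506

Using the first 6 terms:
First differences: -200  -310  -444  -602  -784
Second differences: -110  -134  -158  -182
Third differences: -24  -24  -24
Constant third difference = -24.
Extend forward: -182 − 24 = -206;  -784 − 206 = -990;  -2516 − 990 = -3506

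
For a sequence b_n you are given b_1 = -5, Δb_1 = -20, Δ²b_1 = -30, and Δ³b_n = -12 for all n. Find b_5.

-313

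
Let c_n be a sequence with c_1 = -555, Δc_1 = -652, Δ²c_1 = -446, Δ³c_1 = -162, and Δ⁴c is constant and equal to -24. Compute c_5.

Build the table forward from the leading diagonal:
Fourth differences: -24, -24, -24, -24, -24
Third differences: -162, -186, -210, -234, -258
Second differences: -446, -608, -794, -1004, -1238
First differences: -652, -1098, -1706, -2500, -3504
c: -555, -1207, -2305, -4011, -6511

-6511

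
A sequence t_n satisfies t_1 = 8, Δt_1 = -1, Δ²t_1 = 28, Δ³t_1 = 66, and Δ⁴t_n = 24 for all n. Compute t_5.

460

Build the table forward from the leading diagonal:
Δ⁴: 24, 24, 24, 24, 24
Δ³: 66, 90, 114, 138, 162
Δ²: 28, 94, 184, 298, 436
Δ: -1, 27, 121, 305, 603
t: 8, 7, 34, 155, 460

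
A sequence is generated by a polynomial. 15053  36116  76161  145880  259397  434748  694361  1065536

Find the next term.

D1: 21063, 40045, 69719, 113517, 175351, 259613, 371175
D2: 18982, 29674, 43798, 61834, 84262, 111562
D3: 10692, 14124, 18036, 22428, 27300
D4: 3432, 3912, 4392, 4872
D5: 480, 480, 480
Constant fifth difference = 480, so extend:
4872 + 480 = 5352;  27300 + 5352 = 32652;  111562 + 32652 = 144214;  371175 + 144214 = 515389;  1065536 + 515389 = 1580925

1580925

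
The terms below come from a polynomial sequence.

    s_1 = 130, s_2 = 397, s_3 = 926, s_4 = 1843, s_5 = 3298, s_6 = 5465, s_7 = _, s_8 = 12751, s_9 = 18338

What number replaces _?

8542

Using the first 6 terms:
267, 529, 917, 1455, 2167
262, 388, 538, 712
126, 150, 174
24, 24
Constant fourth difference = 24.
Extend forward: 174 + 24 = 198;  712 + 198 = 910;  2167 + 910 = 3077;  5465 + 3077 = 8542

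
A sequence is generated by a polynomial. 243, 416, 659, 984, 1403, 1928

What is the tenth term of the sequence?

5328

173, 243, 325, 419, 525
70, 82, 94, 106
12, 12, 12
Third differences constant at 12.
106 + 12 = 118;  525 + 118 = 643;  1928 + 643 = 2571
118 + 12 = 130;  643 + 130 = 773;  2571 + 773 = 3344
130 + 12 = 142;  773 + 142 = 915;  3344 + 915 = 4259
142 + 12 = 154;  915 + 154 = 1069;  4259 + 1069 = 5328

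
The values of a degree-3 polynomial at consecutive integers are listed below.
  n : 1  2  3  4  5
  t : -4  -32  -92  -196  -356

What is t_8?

-1292

-28 , -60 , -104 , -160
-32 , -44 , -56
-12 , -12
The third differences are constant (-12).
-56 − 12 = -68;  -160 − 68 = -228;  -356 − 228 = -584
-68 − 12 = -80;  -228 − 80 = -308;  -584 − 308 = -892
-80 − 12 = -92;  -308 − 92 = -400;  -892 − 400 = -1292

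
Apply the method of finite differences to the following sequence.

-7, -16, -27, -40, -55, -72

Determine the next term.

-91

Δ: -9, -11, -13, -15, -17
Δ²: -2, -2, -2, -2
Second differences constant at -2.
-17 − 2 = -19;  -72 − 19 = -91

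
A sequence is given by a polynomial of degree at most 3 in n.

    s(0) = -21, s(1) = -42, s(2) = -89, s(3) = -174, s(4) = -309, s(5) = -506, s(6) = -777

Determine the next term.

-1134

Δ: -21 , -47 , -85 , -135 , -197 , -271
Δ²: -26 , -38 , -50 , -62 , -74
Δ³: -12 , -12 , -12 , -12
Constant third difference = -12, so extend:
-74 − 12 = -86;  -271 − 86 = -357;  -777 − 357 = -1134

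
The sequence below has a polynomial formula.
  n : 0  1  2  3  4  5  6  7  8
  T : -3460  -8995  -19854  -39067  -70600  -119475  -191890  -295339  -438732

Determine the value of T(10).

-888790

-5535, -10859, -19213, -31533, -48875, -72415, -103449, -143393
-5324, -8354, -12320, -17342, -23540, -31034, -39944
-3030, -3966, -5022, -6198, -7494, -8910
-936, -1056, -1176, -1296, -1416
-120, -120, -120, -120
The fifth differences are constant (-120).
-1416 − 120 = -1536;  -8910 − 1536 = -10446;  -39944 − 10446 = -50390;  -143393 − 50390 = -193783;  -438732 − 193783 = -632515
-1536 − 120 = -1656;  -10446 − 1656 = -12102;  -50390 − 12102 = -62492;  -193783 − 62492 = -256275;  -632515 − 256275 = -888790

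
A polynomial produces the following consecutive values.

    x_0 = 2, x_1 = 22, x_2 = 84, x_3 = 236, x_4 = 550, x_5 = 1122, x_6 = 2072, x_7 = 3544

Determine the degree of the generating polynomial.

D1: 20, 62, 152, 314, 572, 950, 1472
D2: 42, 90, 162, 258, 378, 522
D3: 48, 72, 96, 120, 144
D4: 24, 24, 24, 24
The fourth differences are constant, so the polynomial has degree 4.

4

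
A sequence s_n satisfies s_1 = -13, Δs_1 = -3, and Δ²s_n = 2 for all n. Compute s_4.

Build the table forward from the leading diagonal:
Δ²: 2  2  2  2
Δ: -3  -1  1  3
s: -13  -16  -17  -16

-16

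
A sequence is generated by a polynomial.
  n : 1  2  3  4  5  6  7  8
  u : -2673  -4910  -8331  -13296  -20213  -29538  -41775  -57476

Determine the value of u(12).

Δ: -2237, -3421, -4965, -6917, -9325, -12237, -15701
Δ²: -1184, -1544, -1952, -2408, -2912, -3464
Δ³: -360, -408, -456, -504, -552
Δ⁴: -48, -48, -48, -48
The fourth differences are constant (-48).
-552 − 48 = -600;  -3464 − 600 = -4064;  -15701 − 4064 = -19765;  -57476 − 19765 = -77241
-600 − 48 = -648;  -4064 − 648 = -4712;  -19765 − 4712 = -24477;  -77241 − 24477 = -101718
-648 − 48 = -696;  -4712 − 696 = -5408;  -24477 − 5408 = -29885;  -101718 − 29885 = -131603
-696 − 48 = -744;  -5408 − 744 = -6152;  -29885 − 6152 = -36037;  -131603 − 36037 = -167640

-167640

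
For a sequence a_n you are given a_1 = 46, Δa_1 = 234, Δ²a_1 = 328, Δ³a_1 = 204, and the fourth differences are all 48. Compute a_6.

Build the table forward from the leading diagonal:
Δ⁴: 48  48  48  48  48  48
Δ³: 204  252  300  348  396  444
Δ²: 328  532  784  1084  1432  1828
Δ: 234  562  1094  1878  2962  4394
a: 46  280  842  1936  3814  6776

6776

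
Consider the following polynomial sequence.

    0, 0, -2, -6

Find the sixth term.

First differences: 0 , -2 , -4
Second differences: -2 , -2
Second differences constant at -2.
-4 − 2 = -6;  -6 − 6 = -12
-6 − 2 = -8;  -12 − 8 = -20

-20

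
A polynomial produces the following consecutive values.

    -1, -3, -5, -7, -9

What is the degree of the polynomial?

1

First differences: -2, -2, -2, -2
The first differences are constant, so the polynomial has degree 1.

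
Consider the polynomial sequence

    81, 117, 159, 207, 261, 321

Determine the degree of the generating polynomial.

First differences: 36, 42, 48, 54, 60
Second differences: 6, 6, 6, 6
The second differences are constant, so the polynomial has degree 2.

2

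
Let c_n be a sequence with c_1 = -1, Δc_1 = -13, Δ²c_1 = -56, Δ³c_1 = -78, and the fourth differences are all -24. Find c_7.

-2839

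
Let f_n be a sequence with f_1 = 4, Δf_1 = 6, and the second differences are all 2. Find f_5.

40

Build the table forward from the leading diagonal:
Δ²: 2, 2, 2, 2, 2
Δ: 6, 8, 10, 12, 14
f: 4, 10, 18, 28, 40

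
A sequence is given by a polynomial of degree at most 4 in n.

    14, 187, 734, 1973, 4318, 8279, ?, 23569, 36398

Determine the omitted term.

Using the first 6 terms:
First differences: 173, 547, 1239, 2345, 3961
Second differences: 374, 692, 1106, 1616
Third differences: 318, 414, 510
Fourth differences: 96, 96
Constant fourth difference = 96.
Extend forward: 510 + 96 = 606;  1616 + 606 = 2222;  3961 + 2222 = 6183;  8279 + 6183 = 14462

14462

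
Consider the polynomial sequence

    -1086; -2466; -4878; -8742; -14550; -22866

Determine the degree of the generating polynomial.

4

First differences: -1380, -2412, -3864, -5808, -8316
Second differences: -1032, -1452, -1944, -2508
Third differences: -420, -492, -564
Fourth differences: -72, -72
The fourth differences are constant, so the polynomial has degree 4.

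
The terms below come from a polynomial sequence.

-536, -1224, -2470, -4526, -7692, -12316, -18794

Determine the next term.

-688, -1246, -2056, -3166, -4624, -6478
-558, -810, -1110, -1458, -1854
-252, -300, -348, -396
-48, -48, -48
The fourth differences are constant (-48).
-396 − 48 = -444;  -1854 − 444 = -2298;  -6478 − 2298 = -8776;  -18794 − 8776 = -27570

-27570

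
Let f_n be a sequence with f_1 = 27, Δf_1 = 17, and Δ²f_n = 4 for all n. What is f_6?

152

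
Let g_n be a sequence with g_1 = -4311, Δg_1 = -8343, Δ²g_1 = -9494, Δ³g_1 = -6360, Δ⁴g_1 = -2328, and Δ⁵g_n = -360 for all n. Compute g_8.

-573726

Build the table forward from the leading diagonal:
D5: -360  -360  -360  -360  -360  -360  -360  -360
D4: -2328  -2688  -3048  -3408  -3768  -4128  -4488  -4848
D3: -6360  -8688  -11376  -14424  -17832  -21600  -25728  -30216
D2: -9494  -15854  -24542  -35918  -50342  -68174  -89774  -115502
D1: -8343  -17837  -33691  -58233  -94151  -144493  -212667  -302441
g: -4311  -12654  -30491  -64182  -122415  -216566  -361059  -573726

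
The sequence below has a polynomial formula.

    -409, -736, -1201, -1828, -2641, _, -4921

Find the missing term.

Using the first 5 terms:
Δ: -327, -465, -627, -813
Δ²: -138, -162, -186
Δ³: -24, -24
Constant third difference = -24.
Extend forward: -186 − 24 = -210;  -813 − 210 = -1023;  -2641 − 1023 = -3664

-3664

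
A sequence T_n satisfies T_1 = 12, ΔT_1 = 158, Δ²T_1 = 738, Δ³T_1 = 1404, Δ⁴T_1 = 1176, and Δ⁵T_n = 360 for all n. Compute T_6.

Build the table forward from the leading diagonal:
Δ⁵: 360, 360, 360, 360, 360, 360
Δ⁴: 1176, 1536, 1896, 2256, 2616, 2976
Δ³: 1404, 2580, 4116, 6012, 8268, 10884
Δ²: 738, 2142, 4722, 8838, 14850, 23118
Δ: 158, 896, 3038, 7760, 16598, 31448
T: 12, 170, 1066, 4104, 11864, 28462

28462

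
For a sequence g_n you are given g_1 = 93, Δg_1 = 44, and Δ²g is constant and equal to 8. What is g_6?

Build the table forward from the leading diagonal:
Second differences: 8, 8, 8, 8, 8, 8
First differences: 44, 52, 60, 68, 76, 84
g: 93, 137, 189, 249, 317, 393

393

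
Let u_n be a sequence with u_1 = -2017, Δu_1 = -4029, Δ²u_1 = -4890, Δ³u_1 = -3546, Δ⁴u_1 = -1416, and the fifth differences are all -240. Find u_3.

-14965

Build the table forward from the leading diagonal:
Δ⁵: -240  -240  -240
Δ⁴: -1416  -1656  -1896
Δ³: -3546  -4962  -6618
Δ²: -4890  -8436  -13398
Δ: -4029  -8919  -17355
u: -2017  -6046  -14965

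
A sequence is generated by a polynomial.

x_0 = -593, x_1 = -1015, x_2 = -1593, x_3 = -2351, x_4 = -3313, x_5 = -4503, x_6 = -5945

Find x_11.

-17775

-422, -578, -758, -962, -1190, -1442
-156, -180, -204, -228, -252
-24, -24, -24, -24
Third differences constant at -24.
-252 − 24 = -276;  -1442 − 276 = -1718;  -5945 − 1718 = -7663
-276 − 24 = -300;  -1718 − 300 = -2018;  -7663 − 2018 = -9681
-300 − 24 = -324;  -2018 − 324 = -2342;  -9681 − 2342 = -12023
-324 − 24 = -348;  -2342 − 348 = -2690;  -12023 − 2690 = -14713
-348 − 24 = -372;  -2690 − 372 = -3062;  -14713 − 3062 = -17775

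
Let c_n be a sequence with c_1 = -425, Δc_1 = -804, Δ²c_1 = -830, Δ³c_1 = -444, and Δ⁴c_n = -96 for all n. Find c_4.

-5771

Build the table forward from the leading diagonal:
Fourth differences: -96, -96, -96, -96
Third differences: -444, -540, -636, -732
Second differences: -830, -1274, -1814, -2450
First differences: -804, -1634, -2908, -4722
c: -425, -1229, -2863, -5771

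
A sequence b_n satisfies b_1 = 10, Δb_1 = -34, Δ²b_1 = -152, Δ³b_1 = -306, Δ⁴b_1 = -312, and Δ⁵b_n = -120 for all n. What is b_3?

Build the table forward from the leading diagonal:
Δ⁵: -120  -120  -120
Δ⁴: -312  -432  -552
Δ³: -306  -618  -1050
Δ²: -152  -458  -1076
Δ: -34  -186  -644
b: 10  -24  -210

-210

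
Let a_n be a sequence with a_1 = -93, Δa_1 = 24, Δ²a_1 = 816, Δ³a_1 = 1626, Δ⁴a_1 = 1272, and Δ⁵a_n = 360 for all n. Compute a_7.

66051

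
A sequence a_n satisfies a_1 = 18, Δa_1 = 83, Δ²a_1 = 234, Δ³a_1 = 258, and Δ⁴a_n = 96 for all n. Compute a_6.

5833

Build the table forward from the leading diagonal:
Fourth differences: 96, 96, 96, 96, 96, 96
Third differences: 258, 354, 450, 546, 642, 738
Second differences: 234, 492, 846, 1296, 1842, 2484
First differences: 83, 317, 809, 1655, 2951, 4793
a: 18, 101, 418, 1227, 2882, 5833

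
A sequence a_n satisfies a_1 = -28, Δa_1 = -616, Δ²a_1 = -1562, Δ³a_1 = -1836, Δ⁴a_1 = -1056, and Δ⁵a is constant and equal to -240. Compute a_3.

Build the table forward from the leading diagonal:
Fifth differences: -240, -240, -240
Fourth differences: -1056, -1296, -1536
Third differences: -1836, -2892, -4188
Second differences: -1562, -3398, -6290
First differences: -616, -2178, -5576
a: -28, -644, -2822

-2822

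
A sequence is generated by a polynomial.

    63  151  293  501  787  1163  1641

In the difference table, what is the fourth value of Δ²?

90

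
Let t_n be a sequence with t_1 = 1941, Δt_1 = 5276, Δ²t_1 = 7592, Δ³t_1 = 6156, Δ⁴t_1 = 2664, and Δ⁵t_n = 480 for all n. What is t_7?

Build the table forward from the leading diagonal:
Δ⁵: 480, 480, 480, 480, 480, 480, 480
Δ⁴: 2664, 3144, 3624, 4104, 4584, 5064, 5544
Δ³: 6156, 8820, 11964, 15588, 19692, 24276, 29340
Δ²: 7592, 13748, 22568, 34532, 50120, 69812, 94088
Δ: 5276, 12868, 26616, 49184, 83716, 133836, 203648
t: 1941, 7217, 20085, 46701, 95885, 179601, 313437

313437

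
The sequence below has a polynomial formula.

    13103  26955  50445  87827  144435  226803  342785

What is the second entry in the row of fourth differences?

First differences: 13852, 23490, 37382, 56608, 82368, 115982
Second differences: 9638, 13892, 19226, 25760, 33614
Third differences: 4254, 5334, 6534, 7854
Fourth differences: 1080, 1200, 1320
Fifth differences: 120, 120

1200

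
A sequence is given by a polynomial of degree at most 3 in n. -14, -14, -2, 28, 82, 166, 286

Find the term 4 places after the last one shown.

1246

Δ: 0  12  30  54  84  120
Δ²: 12  18  24  30  36
Δ³: 6  6  6  6
Third differences constant at 6.
36 + 6 = 42;  120 + 42 = 162;  286 + 162 = 448
42 + 6 = 48;  162 + 48 = 210;  448 + 210 = 658
48 + 6 = 54;  210 + 54 = 264;  658 + 264 = 922
54 + 6 = 60;  264 + 60 = 324;  922 + 324 = 1246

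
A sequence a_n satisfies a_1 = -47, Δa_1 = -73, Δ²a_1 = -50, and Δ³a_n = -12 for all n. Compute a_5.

-687

Build the table forward from the leading diagonal:
D3: -12, -12, -12, -12, -12
D2: -50, -62, -74, -86, -98
D1: -73, -123, -185, -259, -345
a: -47, -120, -243, -428, -687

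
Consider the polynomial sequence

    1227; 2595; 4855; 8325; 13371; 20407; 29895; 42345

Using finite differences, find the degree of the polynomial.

Δ: 1368, 2260, 3470, 5046, 7036, 9488, 12450
Δ²: 892, 1210, 1576, 1990, 2452, 2962
Δ³: 318, 366, 414, 462, 510
Δ⁴: 48, 48, 48, 48
The fourth differences are constant, so the polynomial has degree 4.

4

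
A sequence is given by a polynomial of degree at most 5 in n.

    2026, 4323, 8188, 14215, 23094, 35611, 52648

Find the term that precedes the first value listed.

799

2297, 3865, 6027, 8879, 12517, 17037
1568, 2162, 2852, 3638, 4520
594, 690, 786, 882
96, 96, 96
The fourth differences are constant at 96.
Work back: 594 − 96 = 498;  1568 − 498 = 1070;  2297 − 1070 = 1227;  2026 − 1227 = 799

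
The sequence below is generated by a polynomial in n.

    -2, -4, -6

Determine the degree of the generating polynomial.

1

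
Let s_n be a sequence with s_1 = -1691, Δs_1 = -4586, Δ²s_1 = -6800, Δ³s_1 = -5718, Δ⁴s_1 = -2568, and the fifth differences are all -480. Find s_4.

Build the table forward from the leading diagonal:
D5: -480, -480, -480, -480
D4: -2568, -3048, -3528, -4008
D3: -5718, -8286, -11334, -14862
D2: -6800, -12518, -20804, -32138
D1: -4586, -11386, -23904, -44708
s: -1691, -6277, -17663, -41567

-41567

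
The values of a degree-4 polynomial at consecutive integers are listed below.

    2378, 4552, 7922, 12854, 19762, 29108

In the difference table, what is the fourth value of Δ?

6908

Δ: 2174, 3370, 4932, 6908, 9346
Δ²: 1196, 1562, 1976, 2438
Δ³: 366, 414, 462
Δ⁴: 48, 48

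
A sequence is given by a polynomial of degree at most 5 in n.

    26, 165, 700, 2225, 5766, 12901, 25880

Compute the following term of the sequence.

47745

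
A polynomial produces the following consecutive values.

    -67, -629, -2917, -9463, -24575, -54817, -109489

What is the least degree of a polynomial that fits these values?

-562, -2288, -6546, -15112, -30242, -54672
-1726, -4258, -8566, -15130, -24430
-2532, -4308, -6564, -9300
-1776, -2256, -2736
-480, -480
The fifth differences are constant, so the polynomial has degree 5.

5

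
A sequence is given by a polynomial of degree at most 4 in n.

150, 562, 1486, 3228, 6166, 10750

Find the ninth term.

39958

First differences: 412 , 924 , 1742 , 2938 , 4584
Second differences: 512 , 818 , 1196 , 1646
Third differences: 306 , 378 , 450
Fourth differences: 72 , 72
Constant fourth difference = 72, so extend:
450 + 72 = 522;  1646 + 522 = 2168;  4584 + 2168 = 6752;  10750 + 6752 = 17502
522 + 72 = 594;  2168 + 594 = 2762;  6752 + 2762 = 9514;  17502 + 9514 = 27016
594 + 72 = 666;  2762 + 666 = 3428;  9514 + 3428 = 12942;  27016 + 12942 = 39958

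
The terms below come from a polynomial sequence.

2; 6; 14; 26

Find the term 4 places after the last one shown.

4  8  12
4  4
Constant second difference = 4, so extend:
12 + 4 = 16;  26 + 16 = 42
16 + 4 = 20;  42 + 20 = 62
20 + 4 = 24;  62 + 24 = 86
24 + 4 = 28;  86 + 28 = 114

114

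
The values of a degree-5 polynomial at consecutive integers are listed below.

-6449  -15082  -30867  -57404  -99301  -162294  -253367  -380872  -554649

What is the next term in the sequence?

Δ: -8633, -15785, -26537, -41897, -62993, -91073, -127505, -173777
Δ²: -7152, -10752, -15360, -21096, -28080, -36432, -46272
Δ³: -3600, -4608, -5736, -6984, -8352, -9840
Δ⁴: -1008, -1128, -1248, -1368, -1488
Δ⁵: -120, -120, -120, -120
The fifth differences are constant (-120).
-1488 − 120 = -1608;  -9840 − 1608 = -11448;  -46272 − 11448 = -57720;  -173777 − 57720 = -231497;  -554649 − 231497 = -786146

-786146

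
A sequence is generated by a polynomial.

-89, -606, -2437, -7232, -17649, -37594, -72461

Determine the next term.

-129372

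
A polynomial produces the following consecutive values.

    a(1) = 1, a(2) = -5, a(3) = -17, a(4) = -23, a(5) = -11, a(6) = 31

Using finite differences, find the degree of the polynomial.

3

D1: -6, -12, -6, 12, 42
D2: -6, 6, 18, 30
D3: 12, 12, 12
The third differences are constant, so the polynomial has degree 3.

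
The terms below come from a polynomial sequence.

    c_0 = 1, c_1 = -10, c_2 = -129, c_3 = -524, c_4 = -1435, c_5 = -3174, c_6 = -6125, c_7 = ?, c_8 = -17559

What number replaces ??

Using the first 7 terms:
Δ: -11  -119  -395  -911  -1739  -2951
Δ²: -108  -276  -516  -828  -1212
Δ³: -168  -240  -312  -384
Δ⁴: -72  -72  -72
Constant fourth difference = -72.
Extend forward: -384 − 72 = -456;  -1212 − 456 = -1668;  -2951 − 1668 = -4619;  -6125 − 4619 = -10744

-10744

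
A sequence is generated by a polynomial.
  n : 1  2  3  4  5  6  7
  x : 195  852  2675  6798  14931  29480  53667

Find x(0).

D1: 657  1823  4123  8133  14549  24187
D2: 1166  2300  4010  6416  9638
D3: 1134  1710  2406  3222
D4: 576  696  816
D5: 120  120
The fifth differences are constant at 120.
Work back: 576 − 120 = 456;  1134 − 456 = 678;  1166 − 678 = 488;  657 − 488 = 169;  195 − 169 = 26

26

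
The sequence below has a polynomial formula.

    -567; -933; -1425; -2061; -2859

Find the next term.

Δ: -366, -492, -636, -798
Δ²: -126, -144, -162
Δ³: -18, -18
The third differences are constant (-18).
-162 − 18 = -180;  -798 − 180 = -978;  -2859 − 978 = -3837

-3837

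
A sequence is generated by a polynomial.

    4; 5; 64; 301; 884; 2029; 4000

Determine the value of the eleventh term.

27104

1, 59, 237, 583, 1145, 1971
58, 178, 346, 562, 826
120, 168, 216, 264
48, 48, 48
The fourth differences are constant (48).
264 + 48 = 312;  826 + 312 = 1138;  1971 + 1138 = 3109;  4000 + 3109 = 7109
312 + 48 = 360;  1138 + 360 = 1498;  3109 + 1498 = 4607;  7109 + 4607 = 11716
360 + 48 = 408;  1498 + 408 = 1906;  4607 + 1906 = 6513;  11716 + 6513 = 18229
408 + 48 = 456;  1906 + 456 = 2362;  6513 + 2362 = 8875;  18229 + 8875 = 27104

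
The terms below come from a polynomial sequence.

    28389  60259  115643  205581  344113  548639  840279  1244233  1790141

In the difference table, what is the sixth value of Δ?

291640

First differences: 31870, 55384, 89938, 138532, 204526, 291640, 403954, 545908
Second differences: 23514, 34554, 48594, 65994, 87114, 112314, 141954
Third differences: 11040, 14040, 17400, 21120, 25200, 29640
Fourth differences: 3000, 3360, 3720, 4080, 4440
Fifth differences: 360, 360, 360, 360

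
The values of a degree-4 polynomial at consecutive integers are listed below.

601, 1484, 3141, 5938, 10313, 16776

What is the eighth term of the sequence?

38366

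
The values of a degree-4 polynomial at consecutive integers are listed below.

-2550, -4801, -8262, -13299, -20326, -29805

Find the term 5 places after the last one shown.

-133510

Δ: -2251 , -3461 , -5037 , -7027 , -9479
Δ²: -1210 , -1576 , -1990 , -2452
Δ³: -366 , -414 , -462
Δ⁴: -48 , -48
Fourth differences constant at -48.
-462 − 48 = -510;  -2452 − 510 = -2962;  -9479 − 2962 = -12441;  -29805 − 12441 = -42246
-510 − 48 = -558;  -2962 − 558 = -3520;  -12441 − 3520 = -15961;  -42246 − 15961 = -58207
-558 − 48 = -606;  -3520 − 606 = -4126;  -15961 − 4126 = -20087;  -58207 − 20087 = -78294
-606 − 48 = -654;  -4126 − 654 = -4780;  -20087 − 4780 = -24867;  -78294 − 24867 = -103161
-654 − 48 = -702;  -4780 − 702 = -5482;  -24867 − 5482 = -30349;  -103161 − 30349 = -133510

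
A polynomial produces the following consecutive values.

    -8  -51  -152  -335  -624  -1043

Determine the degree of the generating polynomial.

First differences: -43, -101, -183, -289, -419
Second differences: -58, -82, -106, -130
Third differences: -24, -24, -24
The third differences are constant, so the polynomial has degree 3.

3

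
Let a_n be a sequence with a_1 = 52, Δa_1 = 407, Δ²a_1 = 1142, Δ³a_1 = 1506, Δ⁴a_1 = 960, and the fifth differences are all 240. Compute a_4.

Build the table forward from the leading diagonal:
Δ⁵: 240  240  240  240
Δ⁴: 960  1200  1440  1680
Δ³: 1506  2466  3666  5106
Δ²: 1142  2648  5114  8780
Δ: 407  1549  4197  9311
a: 52  459  2008  6205

6205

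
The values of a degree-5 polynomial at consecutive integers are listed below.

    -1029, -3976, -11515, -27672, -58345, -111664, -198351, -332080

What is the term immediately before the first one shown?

-160

-2947  -7539  -16157  -30673  -53319  -86687  -133729
-4592  -8618  -14516  -22646  -33368  -47042
-4026  -5898  -8130  -10722  -13674
-1872  -2232  -2592  -2952
-360  -360  -360
The fifth differences are constant at -360.
Work back: -1872 + 360 = -1512;  -4026 + 1512 = -2514;  -4592 + 2514 = -2078;  -2947 + 2078 = -869;  -1029 + 869 = -160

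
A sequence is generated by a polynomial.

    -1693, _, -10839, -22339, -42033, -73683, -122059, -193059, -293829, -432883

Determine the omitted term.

Using the last 8 terms:
First differences: -11500, -19694, -31650, -48376, -71000, -100770, -139054
Second differences: -8194, -11956, -16726, -22624, -29770, -38284
Third differences: -3762, -4770, -5898, -7146, -8514
Fourth differences: -1008, -1128, -1248, -1368
Fifth differences: -120, -120, -120
Constant fifth difference = -120.
Extend backward: -1008 + 120 = -888;  -3762 + 888 = -2874;  -8194 + 2874 = -5320;  -11500 + 5320 = -6180;  -10839 + 6180 = -4659

-4659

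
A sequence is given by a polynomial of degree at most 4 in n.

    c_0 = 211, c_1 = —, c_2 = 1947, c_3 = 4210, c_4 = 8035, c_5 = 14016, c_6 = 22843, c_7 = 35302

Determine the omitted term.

748

Using the last 6 terms:
D1: 2263, 3825, 5981, 8827, 12459
D2: 1562, 2156, 2846, 3632
D3: 594, 690, 786
D4: 96, 96
Constant fourth difference = 96.
Extend backward: 594 − 96 = 498;  1562 − 498 = 1064;  2263 − 1064 = 1199;  1947 − 1199 = 748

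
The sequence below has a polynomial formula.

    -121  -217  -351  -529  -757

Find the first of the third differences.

-6

D1: -96, -134, -178, -228
D2: -38, -44, -50
D3: -6, -6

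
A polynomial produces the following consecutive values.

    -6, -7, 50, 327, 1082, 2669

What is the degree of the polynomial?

-1, 57, 277, 755, 1587
58, 220, 478, 832
162, 258, 354
96, 96
The fourth differences are constant, so the polynomial has degree 4.

4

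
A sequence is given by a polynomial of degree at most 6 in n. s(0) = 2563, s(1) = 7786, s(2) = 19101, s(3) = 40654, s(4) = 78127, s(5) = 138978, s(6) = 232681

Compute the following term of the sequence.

370966

Δ: 5223  11315  21553  37473  60851  93703
Δ²: 6092  10238  15920  23378  32852
Δ³: 4146  5682  7458  9474
Δ⁴: 1536  1776  2016
Δ⁵: 240  240
Fifth differences constant at 240.
2016 + 240 = 2256;  9474 + 2256 = 11730;  32852 + 11730 = 44582;  93703 + 44582 = 138285;  232681 + 138285 = 370966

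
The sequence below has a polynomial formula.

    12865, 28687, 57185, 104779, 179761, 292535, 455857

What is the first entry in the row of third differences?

6420

D1: 15822, 28498, 47594, 74982, 112774, 163322
D2: 12676, 19096, 27388, 37792, 50548
D3: 6420, 8292, 10404, 12756
D4: 1872, 2112, 2352
D5: 240, 240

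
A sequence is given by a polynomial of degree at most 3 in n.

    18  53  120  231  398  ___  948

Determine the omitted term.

633

Using the first 5 terms:
35  67  111  167
32  44  56
12  12
Constant third difference = 12.
Extend forward: 56 + 12 = 68;  167 + 68 = 235;  398 + 235 = 633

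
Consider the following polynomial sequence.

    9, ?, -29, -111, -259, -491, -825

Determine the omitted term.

5

Using the last 5 terms:
D1: -82, -148, -232, -334
D2: -66, -84, -102
D3: -18, -18
Constant third difference = -18.
Extend backward: -66 + 18 = -48;  -82 + 48 = -34;  -29 + 34 = 5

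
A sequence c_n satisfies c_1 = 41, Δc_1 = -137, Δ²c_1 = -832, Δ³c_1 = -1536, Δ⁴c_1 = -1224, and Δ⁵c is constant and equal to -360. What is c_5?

-12867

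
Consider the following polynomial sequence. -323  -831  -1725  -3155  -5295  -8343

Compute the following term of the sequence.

Δ: -508, -894, -1430, -2140, -3048
Δ²: -386, -536, -710, -908
Δ³: -150, -174, -198
Δ⁴: -24, -24
Fourth differences constant at -24.
-198 − 24 = -222;  -908 − 222 = -1130;  -3048 − 1130 = -4178;  -8343 − 4178 = -12521

-12521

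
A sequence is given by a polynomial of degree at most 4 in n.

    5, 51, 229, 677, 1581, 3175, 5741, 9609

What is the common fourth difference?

48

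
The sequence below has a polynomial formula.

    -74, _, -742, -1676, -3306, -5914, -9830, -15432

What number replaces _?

Using the last 6 terms:
First differences: -934  -1630  -2608  -3916  -5602
Second differences: -696  -978  -1308  -1686
Third differences: -282  -330  -378
Fourth differences: -48  -48
Constant fourth difference = -48.
Extend backward: -282 + 48 = -234;  -696 + 234 = -462;  -934 + 462 = -472;  -742 + 472 = -270

-270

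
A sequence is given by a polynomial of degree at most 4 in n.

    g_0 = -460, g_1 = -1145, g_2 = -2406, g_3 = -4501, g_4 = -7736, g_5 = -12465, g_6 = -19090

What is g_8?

-39876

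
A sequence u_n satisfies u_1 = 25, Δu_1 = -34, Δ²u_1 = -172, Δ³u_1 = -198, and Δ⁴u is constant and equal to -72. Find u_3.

Build the table forward from the leading diagonal:
D4: -72  -72  -72
D3: -198  -270  -342
D2: -172  -370  -640
D1: -34  -206  -576
u: 25  -9  -215

-215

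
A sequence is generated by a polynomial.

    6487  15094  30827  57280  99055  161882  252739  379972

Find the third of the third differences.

First differences: 8607, 15733, 26453, 41775, 62827, 90857, 127233
Second differences: 7126, 10720, 15322, 21052, 28030, 36376
Third differences: 3594, 4602, 5730, 6978, 8346
Fourth differences: 1008, 1128, 1248, 1368
Fifth differences: 120, 120, 120

5730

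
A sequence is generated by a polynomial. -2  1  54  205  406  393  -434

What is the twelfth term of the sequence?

-76419

3 , 53 , 151 , 201 , -13 , -827
50 , 98 , 50 , -214 , -814
48 , -48 , -264 , -600
-96 , -216 , -336
-120 , -120
Constant fifth difference = -120, so extend:
-336 − 120 = -456;  -600 − 456 = -1056;  -814 − 1056 = -1870;  -827 − 1870 = -2697;  -434 − 2697 = -3131
-456 − 120 = -576;  -1056 − 576 = -1632;  -1870 − 1632 = -3502;  -2697 − 3502 = -6199;  -3131 − 6199 = -9330
-576 − 120 = -696;  -1632 − 696 = -2328;  -3502 − 2328 = -5830;  -6199 − 5830 = -12029;  -9330 − 12029 = -21359
-696 − 120 = -816;  -2328 − 816 = -3144;  -5830 − 3144 = -8974;  -12029 − 8974 = -21003;  -21359 − 21003 = -42362
-816 − 120 = -936;  -3144 − 936 = -4080;  -8974 − 4080 = -13054;  -21003 − 13054 = -34057;  -42362 − 34057 = -76419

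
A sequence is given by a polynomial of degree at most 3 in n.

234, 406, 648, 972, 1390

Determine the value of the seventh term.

172  242  324  418
70  82  94
12  12
Constant third difference = 12, so extend:
94 + 12 = 106;  418 + 106 = 524;  1390 + 524 = 1914
106 + 12 = 118;  524 + 118 = 642;  1914 + 642 = 2556

2556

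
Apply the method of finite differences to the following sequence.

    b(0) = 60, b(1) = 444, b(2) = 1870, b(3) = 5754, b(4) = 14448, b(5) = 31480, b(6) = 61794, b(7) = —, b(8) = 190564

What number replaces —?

111990

Using the first 7 terms:
First differences: 384  1426  3884  8694  17032  30314
Second differences: 1042  2458  4810  8338  13282
Third differences: 1416  2352  3528  4944
Fourth differences: 936  1176  1416
Fifth differences: 240  240
Constant fifth difference = 240.
Extend forward: 1416 + 240 = 1656;  4944 + 1656 = 6600;  13282 + 6600 = 19882;  30314 + 19882 = 50196;  61794 + 50196 = 111990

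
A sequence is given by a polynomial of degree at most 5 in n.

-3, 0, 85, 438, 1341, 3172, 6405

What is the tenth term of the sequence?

30696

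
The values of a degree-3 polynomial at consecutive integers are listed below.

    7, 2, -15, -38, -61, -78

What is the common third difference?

6

D1: -5, -17, -23, -23, -17
D2: -12, -6, 0, 6
D3: 6, 6, 6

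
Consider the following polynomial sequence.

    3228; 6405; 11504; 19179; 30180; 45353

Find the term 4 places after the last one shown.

168045

D1: 3177, 5099, 7675, 11001, 15173
D2: 1922, 2576, 3326, 4172
D3: 654, 750, 846
D4: 96, 96
The fourth differences are constant (96).
846 + 96 = 942;  4172 + 942 = 5114;  15173 + 5114 = 20287;  45353 + 20287 = 65640
942 + 96 = 1038;  5114 + 1038 = 6152;  20287 + 6152 = 26439;  65640 + 26439 = 92079
1038 + 96 = 1134;  6152 + 1134 = 7286;  26439 + 7286 = 33725;  92079 + 33725 = 125804
1134 + 96 = 1230;  7286 + 1230 = 8516;  33725 + 8516 = 42241;  125804 + 42241 = 168045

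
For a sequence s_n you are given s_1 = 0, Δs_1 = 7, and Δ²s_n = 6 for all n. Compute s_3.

Build the table forward from the leading diagonal:
Δ²: 6, 6, 6
Δ: 7, 13, 19
s: 0, 7, 20

20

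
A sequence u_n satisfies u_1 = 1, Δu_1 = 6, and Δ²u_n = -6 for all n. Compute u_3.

7

Build the table forward from the leading diagonal:
D2: -6  -6  -6
D1: 6  0  -6
u: 1  7  7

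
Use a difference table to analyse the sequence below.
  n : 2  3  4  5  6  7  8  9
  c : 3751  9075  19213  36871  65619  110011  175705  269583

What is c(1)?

1279

D1: 5324  10138  17658  28748  44392  65694  93878
D2: 4814  7520  11090  15644  21302  28184
D3: 2706  3570  4554  5658  6882
D4: 864  984  1104  1224
D5: 120  120  120
The fifth differences are constant at 120.
Work back: 864 − 120 = 744;  2706 − 744 = 1962;  4814 − 1962 = 2852;  5324 − 2852 = 2472;  3751 − 2472 = 1279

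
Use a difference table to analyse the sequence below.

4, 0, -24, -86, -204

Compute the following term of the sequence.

-396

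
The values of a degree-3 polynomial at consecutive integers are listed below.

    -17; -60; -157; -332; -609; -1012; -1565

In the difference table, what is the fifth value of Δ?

-403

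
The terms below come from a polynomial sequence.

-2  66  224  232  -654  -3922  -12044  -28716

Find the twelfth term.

D1: 68  158  8  -886  -3268  -8122  -16672
D2: 90  -150  -894  -2382  -4854  -8550
D3: -240  -744  -1488  -2472  -3696
D4: -504  -744  -984  -1224
D5: -240  -240  -240
Fifth differences constant at -240.
-1224 − 240 = -1464;  -3696 − 1464 = -5160;  -8550 − 5160 = -13710;  -16672 − 13710 = -30382;  -28716 − 30382 = -59098
-1464 − 240 = -1704;  -5160 − 1704 = -6864;  -13710 − 6864 = -20574;  -30382 − 20574 = -50956;  -59098 − 50956 = -110054
-1704 − 240 = -1944;  -6864 − 1944 = -8808;  -20574 − 8808 = -29382;  -50956 − 29382 = -80338;  -110054 − 80338 = -190392
-1944 − 240 = -2184;  -8808 − 2184 = -10992;  -29382 − 10992 = -40374;  -80338 − 40374 = -120712;  -190392 − 120712 = -311104

-311104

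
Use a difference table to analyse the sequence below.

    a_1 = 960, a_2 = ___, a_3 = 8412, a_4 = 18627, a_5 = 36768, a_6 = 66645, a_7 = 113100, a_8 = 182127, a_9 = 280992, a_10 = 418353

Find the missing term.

Using the last 8 terms:
D1: 10215  18141  29877  46455  69027  98865  137361
D2: 7926  11736  16578  22572  29838  38496
D3: 3810  4842  5994  7266  8658
D4: 1032  1152  1272  1392
D5: 120  120  120
Constant fifth difference = 120.
Extend backward: 1032 − 120 = 912;  3810 − 912 = 2898;  7926 − 2898 = 5028;  10215 − 5028 = 5187;  8412 − 5187 = 3225

3225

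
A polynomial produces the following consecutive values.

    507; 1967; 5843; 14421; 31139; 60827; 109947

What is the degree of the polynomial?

5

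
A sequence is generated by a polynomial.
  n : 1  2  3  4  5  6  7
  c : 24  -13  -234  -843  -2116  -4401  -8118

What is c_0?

D1: -37, -221, -609, -1273, -2285, -3717
D2: -184, -388, -664, -1012, -1432
D3: -204, -276, -348, -420
D4: -72, -72, -72
The fourth differences are constant at -72.
Work back: -204 + 72 = -132;  -184 + 132 = -52;  -37 + 52 = 15;  24 − 15 = 9

9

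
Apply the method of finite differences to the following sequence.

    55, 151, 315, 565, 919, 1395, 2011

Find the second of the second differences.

86

D1: 96, 164, 250, 354, 476, 616
D2: 68, 86, 104, 122, 140
D3: 18, 18, 18, 18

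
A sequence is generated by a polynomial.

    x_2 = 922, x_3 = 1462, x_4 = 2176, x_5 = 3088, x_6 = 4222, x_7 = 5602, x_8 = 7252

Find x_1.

D1: 540, 714, 912, 1134, 1380, 1650
D2: 174, 198, 222, 246, 270
D3: 24, 24, 24, 24
The third differences are constant at 24.
Work back: 174 − 24 = 150;  540 − 150 = 390;  922 − 390 = 532

532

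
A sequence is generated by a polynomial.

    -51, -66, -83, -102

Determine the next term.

D1: -15, -17, -19
D2: -2, -2
Constant second difference = -2, so extend:
-19 − 2 = -21;  -102 − 21 = -123

-123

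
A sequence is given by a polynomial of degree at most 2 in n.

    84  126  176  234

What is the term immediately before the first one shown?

42, 50, 58
8, 8
The second differences are constant at 8.
Work back: 42 − 8 = 34;  84 − 34 = 50

50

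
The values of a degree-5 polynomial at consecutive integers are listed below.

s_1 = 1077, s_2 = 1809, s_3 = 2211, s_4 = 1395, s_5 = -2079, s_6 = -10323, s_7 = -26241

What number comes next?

Δ: 732 , 402 , -816 , -3474 , -8244 , -15918
Δ²: -330 , -1218 , -2658 , -4770 , -7674
Δ³: -888 , -1440 , -2112 , -2904
Δ⁴: -552 , -672 , -792
Δ⁵: -120 , -120
The fifth differences are constant (-120).
-792 − 120 = -912;  -2904 − 912 = -3816;  -7674 − 3816 = -11490;  -15918 − 11490 = -27408;  -26241 − 27408 = -53649

-53649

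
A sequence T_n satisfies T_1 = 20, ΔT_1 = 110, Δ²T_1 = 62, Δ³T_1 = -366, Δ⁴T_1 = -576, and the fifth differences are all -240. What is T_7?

Build the table forward from the leading diagonal:
D5: -240, -240, -240, -240, -240, -240, -240
D4: -576, -816, -1056, -1296, -1536, -1776, -2016
D3: -366, -942, -1758, -2814, -4110, -5646, -7422
D2: 62, -304, -1246, -3004, -5818, -9928, -15574
D1: 110, 172, -132, -1378, -4382, -10200, -20128
T: 20, 130, 302, 170, -1208, -5590, -15790

-15790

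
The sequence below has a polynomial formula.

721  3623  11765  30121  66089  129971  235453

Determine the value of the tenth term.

First differences: 2902  8142  18356  35968  63882  105482
Second differences: 5240  10214  17612  27914  41600
Third differences: 4974  7398  10302  13686
Fourth differences: 2424  2904  3384
Fifth differences: 480  480
The fifth differences are constant (480).
3384 + 480 = 3864;  13686 + 3864 = 17550;  41600 + 17550 = 59150;  105482 + 59150 = 164632;  235453 + 164632 = 400085
3864 + 480 = 4344;  17550 + 4344 = 21894;  59150 + 21894 = 81044;  164632 + 81044 = 245676;  400085 + 245676 = 645761
4344 + 480 = 4824;  21894 + 4824 = 26718;  81044 + 26718 = 107762;  245676 + 107762 = 353438;  645761 + 353438 = 999199

999199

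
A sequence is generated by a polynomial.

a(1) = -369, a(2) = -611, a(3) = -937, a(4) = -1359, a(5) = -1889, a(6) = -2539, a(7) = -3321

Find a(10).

-6579

First differences: -242  -326  -422  -530  -650  -782
Second differences: -84  -96  -108  -120  -132
Third differences: -12  -12  -12  -12
Constant third difference = -12, so extend:
-132 − 12 = -144;  -782 − 144 = -926;  -3321 − 926 = -4247
-144 − 12 = -156;  -926 − 156 = -1082;  -4247 − 1082 = -5329
-156 − 12 = -168;  -1082 − 168 = -1250;  -5329 − 1250 = -6579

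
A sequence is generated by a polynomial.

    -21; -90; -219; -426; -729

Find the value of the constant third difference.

-18

D1: -69, -129, -207, -303
D2: -60, -78, -96
D3: -18, -18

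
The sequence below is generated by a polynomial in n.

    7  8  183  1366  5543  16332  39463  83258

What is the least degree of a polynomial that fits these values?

First differences: 1, 175, 1183, 4177, 10789, 23131, 43795
Second differences: 174, 1008, 2994, 6612, 12342, 20664
Third differences: 834, 1986, 3618, 5730, 8322
Fourth differences: 1152, 1632, 2112, 2592
Fifth differences: 480, 480, 480
The fifth differences are constant, so the polynomial has degree 5.

5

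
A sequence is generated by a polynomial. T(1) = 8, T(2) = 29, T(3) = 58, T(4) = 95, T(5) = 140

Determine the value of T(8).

323

First differences: 21 , 29 , 37 , 45
Second differences: 8 , 8 , 8
The second differences are constant (8).
45 + 8 = 53;  140 + 53 = 193
53 + 8 = 61;  193 + 61 = 254
61 + 8 = 69;  254 + 69 = 323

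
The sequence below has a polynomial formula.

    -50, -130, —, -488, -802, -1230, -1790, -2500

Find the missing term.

Using the last 5 terms:
First differences: -314, -428, -560, -710
Second differences: -114, -132, -150
Third differences: -18, -18
Constant third difference = -18.
Extend backward: -114 + 18 = -96;  -314 + 96 = -218;  -488 + 218 = -270

-270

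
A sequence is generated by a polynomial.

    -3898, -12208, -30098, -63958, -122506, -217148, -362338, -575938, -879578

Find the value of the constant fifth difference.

First differences: -8310, -17890, -33860, -58548, -94642, -145190, -213600, -303640
Second differences: -9580, -15970, -24688, -36094, -50548, -68410, -90040
Third differences: -6390, -8718, -11406, -14454, -17862, -21630
Fourth differences: -2328, -2688, -3048, -3408, -3768
Fifth differences: -360, -360, -360, -360

-360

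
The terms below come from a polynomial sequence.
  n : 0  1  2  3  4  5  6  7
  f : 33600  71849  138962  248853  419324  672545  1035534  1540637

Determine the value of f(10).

Δ: 38249 , 67113 , 109891 , 170471 , 253221 , 362989 , 505103
Δ²: 28864 , 42778 , 60580 , 82750 , 109768 , 142114
Δ³: 13914 , 17802 , 22170 , 27018 , 32346
Δ⁴: 3888 , 4368 , 4848 , 5328
Δ⁵: 480 , 480 , 480
Constant fifth difference = 480, so extend:
5328 + 480 = 5808;  32346 + 5808 = 38154;  142114 + 38154 = 180268;  505103 + 180268 = 685371;  1540637 + 685371 = 2226008
5808 + 480 = 6288;  38154 + 6288 = 44442;  180268 + 44442 = 224710;  685371 + 224710 = 910081;  2226008 + 910081 = 3136089
6288 + 480 = 6768;  44442 + 6768 = 51210;  224710 + 51210 = 275920;  910081 + 275920 = 1186001;  3136089 + 1186001 = 4322090

4322090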